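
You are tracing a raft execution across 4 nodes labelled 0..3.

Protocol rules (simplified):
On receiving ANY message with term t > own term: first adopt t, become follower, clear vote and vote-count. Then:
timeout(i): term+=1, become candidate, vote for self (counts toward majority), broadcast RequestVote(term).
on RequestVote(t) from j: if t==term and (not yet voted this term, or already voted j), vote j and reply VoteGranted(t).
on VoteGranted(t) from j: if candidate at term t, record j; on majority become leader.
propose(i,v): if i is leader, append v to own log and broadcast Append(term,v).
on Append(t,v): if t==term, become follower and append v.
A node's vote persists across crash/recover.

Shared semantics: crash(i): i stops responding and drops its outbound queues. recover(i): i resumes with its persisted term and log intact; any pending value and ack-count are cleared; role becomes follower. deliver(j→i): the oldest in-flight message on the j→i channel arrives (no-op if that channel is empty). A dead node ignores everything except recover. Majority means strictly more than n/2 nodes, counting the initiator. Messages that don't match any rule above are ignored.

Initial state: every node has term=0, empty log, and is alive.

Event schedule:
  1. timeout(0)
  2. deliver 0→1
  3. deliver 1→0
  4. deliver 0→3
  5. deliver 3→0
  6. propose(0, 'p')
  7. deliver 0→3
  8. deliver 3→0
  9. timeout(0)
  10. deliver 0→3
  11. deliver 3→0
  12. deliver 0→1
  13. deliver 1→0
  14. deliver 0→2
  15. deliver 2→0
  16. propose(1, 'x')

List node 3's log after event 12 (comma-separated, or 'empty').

[1] timeout(0) → N0(cand t1 [-])
[2] deliver 0→1 → N1(foll t1 [-])
[3] deliver 1→0 → ∅
[4] deliver 0→3 → N3(foll t1 [-])
[5] deliver 3→0 → N0(lead t1 [-])
[6] propose(0,'p') → N0(lead t1 [p])
[7] deliver 0→3 → N3(foll t1 [p])
[8] deliver 3→0 → ∅
[9] timeout(0) → N0(cand t2 [p])
[10] deliver 0→3 → N3(foll t2 [p])
[11] deliver 3→0 → ∅
[12] deliver 0→1 → N1(foll t1 [p])

p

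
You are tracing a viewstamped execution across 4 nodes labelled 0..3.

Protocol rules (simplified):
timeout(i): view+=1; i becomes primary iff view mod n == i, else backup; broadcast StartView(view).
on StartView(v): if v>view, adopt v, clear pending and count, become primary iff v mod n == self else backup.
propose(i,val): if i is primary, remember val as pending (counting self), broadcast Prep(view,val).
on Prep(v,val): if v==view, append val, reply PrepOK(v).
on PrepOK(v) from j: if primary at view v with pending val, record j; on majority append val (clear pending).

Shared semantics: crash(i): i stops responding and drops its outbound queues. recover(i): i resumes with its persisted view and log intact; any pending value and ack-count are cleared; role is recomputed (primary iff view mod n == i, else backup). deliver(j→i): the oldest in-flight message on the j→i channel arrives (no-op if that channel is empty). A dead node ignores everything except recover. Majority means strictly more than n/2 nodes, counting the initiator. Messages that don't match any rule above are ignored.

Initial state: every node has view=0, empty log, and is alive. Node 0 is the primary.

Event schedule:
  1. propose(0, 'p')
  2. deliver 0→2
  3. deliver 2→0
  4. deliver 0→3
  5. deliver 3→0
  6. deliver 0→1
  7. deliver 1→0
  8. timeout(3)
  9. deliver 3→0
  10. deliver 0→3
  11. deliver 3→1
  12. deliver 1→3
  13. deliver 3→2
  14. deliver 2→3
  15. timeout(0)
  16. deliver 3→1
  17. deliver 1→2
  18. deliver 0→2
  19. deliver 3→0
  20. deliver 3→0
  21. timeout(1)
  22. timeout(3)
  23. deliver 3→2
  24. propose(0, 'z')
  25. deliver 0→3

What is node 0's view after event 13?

step 1 propose(0,'p'): —
step 2 deliver 0→2: 2={back,v=0,log=p}
step 3 deliver 2→0: —
step 4 deliver 0→3: 3={back,v=0,log=p}
step 5 deliver 3→0: 0={prim,v=0,log=p}
step 6 deliver 0→1: 1={back,v=0,log=p}
step 7 deliver 1→0: —
step 8 timeout(3): 3={back,v=1,log=p}
step 9 deliver 3→0: 0={back,v=1,log=p}
step 10 deliver 0→3: —
step 11 deliver 3→1: 1={prim,v=1,log=p}
step 12 deliver 1→3: —
step 13 deliver 3→2: 2={back,v=1,log=p}

1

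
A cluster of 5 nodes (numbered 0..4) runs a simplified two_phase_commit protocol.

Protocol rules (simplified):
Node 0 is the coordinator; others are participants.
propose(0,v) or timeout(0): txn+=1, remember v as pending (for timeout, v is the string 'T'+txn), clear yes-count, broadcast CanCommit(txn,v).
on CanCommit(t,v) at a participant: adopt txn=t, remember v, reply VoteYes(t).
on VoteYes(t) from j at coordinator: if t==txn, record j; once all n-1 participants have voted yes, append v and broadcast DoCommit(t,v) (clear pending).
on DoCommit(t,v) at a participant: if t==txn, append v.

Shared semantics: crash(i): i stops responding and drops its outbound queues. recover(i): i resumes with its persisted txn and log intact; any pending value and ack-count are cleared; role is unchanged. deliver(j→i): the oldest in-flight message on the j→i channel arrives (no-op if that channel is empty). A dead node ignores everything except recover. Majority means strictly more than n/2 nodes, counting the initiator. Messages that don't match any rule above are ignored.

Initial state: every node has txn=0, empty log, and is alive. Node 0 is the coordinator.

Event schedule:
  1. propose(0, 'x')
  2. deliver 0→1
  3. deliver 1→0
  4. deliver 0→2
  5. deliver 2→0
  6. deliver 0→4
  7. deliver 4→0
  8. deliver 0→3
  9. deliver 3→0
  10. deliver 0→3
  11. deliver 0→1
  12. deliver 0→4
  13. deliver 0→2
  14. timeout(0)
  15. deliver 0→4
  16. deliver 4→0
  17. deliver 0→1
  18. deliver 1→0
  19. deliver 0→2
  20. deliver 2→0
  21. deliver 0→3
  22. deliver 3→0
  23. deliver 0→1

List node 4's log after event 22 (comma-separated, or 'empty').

[1] propose(0,'x') → N0(coor t1 [-])
[2] deliver 0→1 → N1(part t1 [-])
[3] deliver 1→0 → ∅
[4] deliver 0→2 → N2(part t1 [-])
[5] deliver 2→0 → ∅
[6] deliver 0→4 → N4(part t1 [-])
[7] deliver 4→0 → ∅
[8] deliver 0→3 → N3(part t1 [-])
[9] deliver 3→0 → N0(coor t1 [x])
[10] deliver 0→3 → N3(part t1 [x])
[11] deliver 0→1 → N1(part t1 [x])
[12] deliver 0→4 → N4(part t1 [x])
[13] deliver 0→2 → N2(part t1 [x])
[14] timeout(0) → N0(coor t2 [x])
[15] deliver 0→4 → N4(part t2 [x])
[16] deliver 4→0 → ∅
[17] deliver 0→1 → N1(part t2 [x])
[18] deliver 1→0 → ∅
[19] deliver 0→2 → N2(part t2 [x])
[20] deliver 2→0 → ∅
[21] deliver 0→3 → N3(part t2 [x])
[22] deliver 3→0 → N0(coor t2 [x,T2])

x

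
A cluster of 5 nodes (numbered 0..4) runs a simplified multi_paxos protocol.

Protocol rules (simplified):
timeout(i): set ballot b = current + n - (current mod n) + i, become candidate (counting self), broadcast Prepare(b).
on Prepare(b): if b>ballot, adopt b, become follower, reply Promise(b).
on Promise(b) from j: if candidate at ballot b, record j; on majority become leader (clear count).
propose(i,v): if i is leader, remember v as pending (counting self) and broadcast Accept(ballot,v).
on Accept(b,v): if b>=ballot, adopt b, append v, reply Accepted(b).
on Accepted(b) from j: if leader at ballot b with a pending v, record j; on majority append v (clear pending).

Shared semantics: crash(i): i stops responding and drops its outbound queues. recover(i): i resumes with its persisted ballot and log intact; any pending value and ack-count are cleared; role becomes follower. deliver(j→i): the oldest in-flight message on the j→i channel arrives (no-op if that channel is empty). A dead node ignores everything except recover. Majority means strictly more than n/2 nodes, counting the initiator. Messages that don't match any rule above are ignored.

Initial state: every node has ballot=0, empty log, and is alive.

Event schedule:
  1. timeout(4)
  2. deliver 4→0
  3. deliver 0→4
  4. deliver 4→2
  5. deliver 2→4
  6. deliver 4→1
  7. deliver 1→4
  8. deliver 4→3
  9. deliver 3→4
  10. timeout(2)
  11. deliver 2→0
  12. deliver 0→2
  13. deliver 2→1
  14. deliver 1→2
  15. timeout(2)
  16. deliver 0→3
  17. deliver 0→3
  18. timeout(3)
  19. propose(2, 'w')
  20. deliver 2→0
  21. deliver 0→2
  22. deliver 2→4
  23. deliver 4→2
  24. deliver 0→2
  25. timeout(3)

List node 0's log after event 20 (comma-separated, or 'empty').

after 1 — timeout(4): n4:cand/b9/[-]
after 2 — deliver 4→0: n0:foll/b9/[-]
after 3 — deliver 0→4: ·
after 4 — deliver 4→2: n2:foll/b9/[-]
after 5 — deliver 2→4: n4:lead/b9/[-]
after 6 — deliver 4→1: n1:foll/b9/[-]
after 7 — deliver 1→4: ·
after 8 — deliver 4→3: n3:foll/b9/[-]
after 9 — deliver 3→4: ·
after 10 — timeout(2): n2:cand/b12/[-]
after 11 — deliver 2→0: n0:foll/b12/[-]
after 12 — deliver 0→2: ·
after 13 — deliver 2→1: n1:foll/b12/[-]
after 14 — deliver 1→2: n2:lead/b12/[-]
after 15 — timeout(2): n2:cand/b17/[-]
after 16 — deliver 0→3: ·
after 17 — deliver 0→3: ·
after 18 — timeout(3): n3:cand/b13/[-]
after 19 — propose(2,'w'): ·
after 20 — deliver 2→0: n0:foll/b17/[-]

empty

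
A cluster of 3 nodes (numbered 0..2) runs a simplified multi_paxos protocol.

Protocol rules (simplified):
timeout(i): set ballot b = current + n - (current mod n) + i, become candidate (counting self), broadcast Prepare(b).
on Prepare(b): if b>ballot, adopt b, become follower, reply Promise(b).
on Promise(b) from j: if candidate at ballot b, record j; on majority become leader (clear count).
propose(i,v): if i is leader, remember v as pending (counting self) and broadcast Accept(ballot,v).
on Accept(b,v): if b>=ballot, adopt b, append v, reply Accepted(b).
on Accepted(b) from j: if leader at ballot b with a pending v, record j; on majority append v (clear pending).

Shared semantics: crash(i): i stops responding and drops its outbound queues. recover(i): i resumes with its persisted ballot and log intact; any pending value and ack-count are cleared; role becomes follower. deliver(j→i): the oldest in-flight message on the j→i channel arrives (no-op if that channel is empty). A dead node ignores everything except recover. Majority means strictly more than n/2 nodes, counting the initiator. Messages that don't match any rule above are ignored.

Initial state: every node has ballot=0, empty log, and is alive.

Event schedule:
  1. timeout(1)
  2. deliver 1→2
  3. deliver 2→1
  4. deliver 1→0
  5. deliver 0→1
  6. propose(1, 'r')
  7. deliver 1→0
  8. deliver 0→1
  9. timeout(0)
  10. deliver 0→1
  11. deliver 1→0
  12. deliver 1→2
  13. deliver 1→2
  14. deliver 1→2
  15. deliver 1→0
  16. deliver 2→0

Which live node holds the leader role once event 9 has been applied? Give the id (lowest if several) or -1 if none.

1

step 1 timeout(1): 1={cand,b=4,log=-}
step 2 deliver 1→2: 2={foll,b=4,log=-}
step 3 deliver 2→1: 1={lead,b=4,log=-}
step 4 deliver 1→0: 0={foll,b=4,log=-}
step 5 deliver 0→1: —
step 6 propose(1,'r'): —
step 7 deliver 1→0: 0={foll,b=4,log=r}
step 8 deliver 0→1: 1={lead,b=4,log=r}
step 9 timeout(0): 0={cand,b=6,log=r}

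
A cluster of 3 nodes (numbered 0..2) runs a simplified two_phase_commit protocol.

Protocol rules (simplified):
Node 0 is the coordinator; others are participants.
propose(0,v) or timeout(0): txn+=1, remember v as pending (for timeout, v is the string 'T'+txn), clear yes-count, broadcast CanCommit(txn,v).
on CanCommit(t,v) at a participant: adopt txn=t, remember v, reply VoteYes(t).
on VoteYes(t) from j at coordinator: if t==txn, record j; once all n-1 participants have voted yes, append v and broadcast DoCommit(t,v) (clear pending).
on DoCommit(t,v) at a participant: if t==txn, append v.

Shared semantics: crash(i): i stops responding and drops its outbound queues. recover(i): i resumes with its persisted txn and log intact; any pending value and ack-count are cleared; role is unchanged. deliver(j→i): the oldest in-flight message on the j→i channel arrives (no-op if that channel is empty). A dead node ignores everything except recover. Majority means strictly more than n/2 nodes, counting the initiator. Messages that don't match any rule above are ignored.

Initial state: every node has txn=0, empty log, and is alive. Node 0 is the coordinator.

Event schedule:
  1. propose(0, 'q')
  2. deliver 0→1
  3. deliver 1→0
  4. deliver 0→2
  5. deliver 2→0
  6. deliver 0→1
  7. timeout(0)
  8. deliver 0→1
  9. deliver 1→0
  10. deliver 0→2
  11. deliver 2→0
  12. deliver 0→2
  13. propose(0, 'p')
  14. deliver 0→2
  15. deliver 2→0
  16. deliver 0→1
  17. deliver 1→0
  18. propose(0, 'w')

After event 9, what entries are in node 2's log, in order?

empty

[1] propose(0,'q') → N0(coor t1 [-])
[2] deliver 0→1 → N1(part t1 [-])
[3] deliver 1→0 → ∅
[4] deliver 0→2 → N2(part t1 [-])
[5] deliver 2→0 → N0(coor t1 [q])
[6] deliver 0→1 → N1(part t1 [q])
[7] timeout(0) → N0(coor t2 [q])
[8] deliver 0→1 → N1(part t2 [q])
[9] deliver 1→0 → ∅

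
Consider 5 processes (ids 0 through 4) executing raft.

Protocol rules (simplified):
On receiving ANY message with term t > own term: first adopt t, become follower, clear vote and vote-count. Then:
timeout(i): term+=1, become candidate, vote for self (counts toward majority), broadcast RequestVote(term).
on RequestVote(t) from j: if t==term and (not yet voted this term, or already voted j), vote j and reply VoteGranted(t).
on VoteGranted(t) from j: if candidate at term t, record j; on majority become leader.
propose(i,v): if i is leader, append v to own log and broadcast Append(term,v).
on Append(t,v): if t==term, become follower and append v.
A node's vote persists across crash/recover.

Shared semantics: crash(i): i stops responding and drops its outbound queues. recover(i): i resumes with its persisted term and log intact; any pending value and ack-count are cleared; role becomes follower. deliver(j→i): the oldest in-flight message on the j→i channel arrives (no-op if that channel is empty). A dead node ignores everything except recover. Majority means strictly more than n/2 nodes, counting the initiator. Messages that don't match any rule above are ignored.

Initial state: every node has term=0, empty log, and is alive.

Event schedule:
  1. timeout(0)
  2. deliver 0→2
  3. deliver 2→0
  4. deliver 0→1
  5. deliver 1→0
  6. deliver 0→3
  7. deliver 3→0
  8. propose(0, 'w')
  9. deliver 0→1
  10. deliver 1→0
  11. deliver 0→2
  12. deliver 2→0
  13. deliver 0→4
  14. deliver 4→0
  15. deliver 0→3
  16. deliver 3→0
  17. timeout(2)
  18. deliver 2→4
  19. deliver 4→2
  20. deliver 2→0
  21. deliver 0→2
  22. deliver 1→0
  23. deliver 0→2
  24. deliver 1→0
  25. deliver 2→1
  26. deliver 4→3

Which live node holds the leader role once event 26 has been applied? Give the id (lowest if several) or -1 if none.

[1] timeout(0) → N0(cand t1 [-])
[2] deliver 0→2 → N2(foll t1 [-])
[3] deliver 2→0 → ∅
[4] deliver 0→1 → N1(foll t1 [-])
[5] deliver 1→0 → N0(lead t1 [-])
[6] deliver 0→3 → N3(foll t1 [-])
[7] deliver 3→0 → ∅
[8] propose(0,'w') → N0(lead t1 [w])
[9] deliver 0→1 → N1(foll t1 [w])
[10] deliver 1→0 → ∅
[11] deliver 0→2 → N2(foll t1 [w])
[12] deliver 2→0 → ∅
[13] deliver 0→4 → N4(foll t1 [-])
[14] deliver 4→0 → ∅
[15] deliver 0→3 → N3(foll t1 [w])
[16] deliver 3→0 → ∅
[17] timeout(2) → N2(cand t2 [w])
[18] deliver 2→4 → N4(foll t2 [-])
[19] deliver 4→2 → ∅
[20] deliver 2→0 → N0(foll t2 [w])
[21] deliver 0→2 → N2(lead t2 [w])
[22] deliver 1→0 → ∅
[23] deliver 0→2 → ∅
[24] deliver 1→0 → ∅
[25] deliver 2→1 → N1(foll t2 [w])
[26] deliver 4→3 → ∅

2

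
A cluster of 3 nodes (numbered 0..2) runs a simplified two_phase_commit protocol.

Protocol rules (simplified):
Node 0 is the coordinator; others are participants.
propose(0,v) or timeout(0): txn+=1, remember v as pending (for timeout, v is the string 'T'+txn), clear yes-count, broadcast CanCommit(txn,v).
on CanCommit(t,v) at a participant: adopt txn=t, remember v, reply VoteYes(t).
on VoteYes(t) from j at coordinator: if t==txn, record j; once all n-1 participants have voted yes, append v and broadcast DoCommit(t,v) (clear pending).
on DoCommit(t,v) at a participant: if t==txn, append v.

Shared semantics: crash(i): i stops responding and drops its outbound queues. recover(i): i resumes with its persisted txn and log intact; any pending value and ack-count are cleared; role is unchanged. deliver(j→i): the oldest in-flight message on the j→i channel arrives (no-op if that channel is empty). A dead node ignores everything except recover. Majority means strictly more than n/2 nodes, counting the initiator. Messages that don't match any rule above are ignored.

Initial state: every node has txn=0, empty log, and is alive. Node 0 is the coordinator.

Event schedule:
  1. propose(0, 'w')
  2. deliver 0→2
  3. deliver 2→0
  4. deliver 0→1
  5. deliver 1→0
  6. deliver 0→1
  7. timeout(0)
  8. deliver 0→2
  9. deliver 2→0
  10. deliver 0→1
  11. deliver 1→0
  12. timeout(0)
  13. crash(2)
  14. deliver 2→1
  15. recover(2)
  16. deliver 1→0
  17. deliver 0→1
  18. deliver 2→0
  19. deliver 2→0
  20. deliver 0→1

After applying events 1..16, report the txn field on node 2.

1. propose(0,'w'):  <0:coor t1 ->
2. deliver 0→2:  <2:part t1 ->
3. deliver 2→0:  nop
4. deliver 0→1:  <1:part t1 ->
5. deliver 1→0:  <0:coor t1 w>
6. deliver 0→1:  <1:part t1 w>
7. timeout(0):  <0:coor t2 w>
8. deliver 0→2:  <2:part t1 w>
9. deliver 2→0:  nop
10. deliver 0→1:  <1:part t2 w>
11. deliver 1→0:  nop
12. timeout(0):  <0:coor t3 w>
13. crash(2):  <2:✗part t1 w>
14. deliver 2→1:  nop
15. recover(2):  <2:part t1 w>
16. deliver 1→0:  nop

1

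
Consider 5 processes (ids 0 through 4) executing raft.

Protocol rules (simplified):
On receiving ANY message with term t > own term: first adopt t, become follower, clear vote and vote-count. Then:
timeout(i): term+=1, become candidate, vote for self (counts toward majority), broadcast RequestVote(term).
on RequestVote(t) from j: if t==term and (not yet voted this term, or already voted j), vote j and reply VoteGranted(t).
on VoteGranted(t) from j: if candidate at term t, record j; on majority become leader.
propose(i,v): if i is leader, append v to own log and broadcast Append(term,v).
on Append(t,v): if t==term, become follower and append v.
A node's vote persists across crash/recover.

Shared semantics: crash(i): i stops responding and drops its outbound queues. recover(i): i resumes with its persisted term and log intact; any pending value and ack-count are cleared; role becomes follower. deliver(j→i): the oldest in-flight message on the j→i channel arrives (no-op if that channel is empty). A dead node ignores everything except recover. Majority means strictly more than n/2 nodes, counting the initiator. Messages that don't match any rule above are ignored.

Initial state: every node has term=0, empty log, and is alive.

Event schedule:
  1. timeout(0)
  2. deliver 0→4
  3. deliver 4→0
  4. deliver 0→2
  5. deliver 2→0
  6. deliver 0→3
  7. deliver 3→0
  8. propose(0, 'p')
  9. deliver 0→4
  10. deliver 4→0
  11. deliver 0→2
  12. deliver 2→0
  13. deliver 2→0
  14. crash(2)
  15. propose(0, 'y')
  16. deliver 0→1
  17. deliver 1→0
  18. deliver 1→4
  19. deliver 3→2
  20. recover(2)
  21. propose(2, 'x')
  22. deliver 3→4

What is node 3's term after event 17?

1

after 1 — timeout(0): n0:cand/t1/[-]
after 2 — deliver 0→4: n4:foll/t1/[-]
after 3 — deliver 4→0: ·
after 4 — deliver 0→2: n2:foll/t1/[-]
after 5 — deliver 2→0: n0:lead/t1/[-]
after 6 — deliver 0→3: n3:foll/t1/[-]
after 7 — deliver 3→0: ·
after 8 — propose(0,'p'): n0:lead/t1/[p]
after 9 — deliver 0→4: n4:foll/t1/[p]
after 10 — deliver 4→0: ·
after 11 — deliver 0→2: n2:foll/t1/[p]
after 12 — deliver 2→0: ·
after 13 — deliver 2→0: ·
after 14 — crash(2): n2:✗foll/t1/[p]
after 15 — propose(0,'y'): n0:lead/t1/[p,y]
after 16 — deliver 0→1: n1:foll/t1/[-]
after 17 — deliver 1→0: ·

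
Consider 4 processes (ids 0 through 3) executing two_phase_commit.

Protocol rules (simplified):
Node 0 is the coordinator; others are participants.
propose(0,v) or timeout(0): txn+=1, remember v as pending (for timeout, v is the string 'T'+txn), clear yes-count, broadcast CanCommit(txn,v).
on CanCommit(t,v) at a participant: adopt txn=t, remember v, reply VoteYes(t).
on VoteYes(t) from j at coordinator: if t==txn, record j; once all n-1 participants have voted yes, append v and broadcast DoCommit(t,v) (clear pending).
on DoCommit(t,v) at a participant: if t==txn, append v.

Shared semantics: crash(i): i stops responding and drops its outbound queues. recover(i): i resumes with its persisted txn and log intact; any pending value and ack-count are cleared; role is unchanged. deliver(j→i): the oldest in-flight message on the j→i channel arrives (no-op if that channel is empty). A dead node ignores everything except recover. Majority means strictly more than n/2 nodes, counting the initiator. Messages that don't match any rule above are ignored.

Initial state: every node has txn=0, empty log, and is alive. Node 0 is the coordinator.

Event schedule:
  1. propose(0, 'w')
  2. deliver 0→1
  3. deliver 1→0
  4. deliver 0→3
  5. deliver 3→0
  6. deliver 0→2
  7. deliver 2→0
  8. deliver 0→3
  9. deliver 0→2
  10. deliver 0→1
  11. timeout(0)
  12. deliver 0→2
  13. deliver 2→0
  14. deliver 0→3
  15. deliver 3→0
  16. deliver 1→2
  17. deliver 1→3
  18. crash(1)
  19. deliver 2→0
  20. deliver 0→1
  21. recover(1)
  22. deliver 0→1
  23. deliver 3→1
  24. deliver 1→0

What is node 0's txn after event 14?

[1] propose(0,'w') → N0(coor t1 [-])
[2] deliver 0→1 → N1(part t1 [-])
[3] deliver 1→0 → ∅
[4] deliver 0→3 → N3(part t1 [-])
[5] deliver 3→0 → ∅
[6] deliver 0→2 → N2(part t1 [-])
[7] deliver 2→0 → N0(coor t1 [w])
[8] deliver 0→3 → N3(part t1 [w])
[9] deliver 0→2 → N2(part t1 [w])
[10] deliver 0→1 → N1(part t1 [w])
[11] timeout(0) → N0(coor t2 [w])
[12] deliver 0→2 → N2(part t2 [w])
[13] deliver 2→0 → ∅
[14] deliver 0→3 → N3(part t2 [w])

2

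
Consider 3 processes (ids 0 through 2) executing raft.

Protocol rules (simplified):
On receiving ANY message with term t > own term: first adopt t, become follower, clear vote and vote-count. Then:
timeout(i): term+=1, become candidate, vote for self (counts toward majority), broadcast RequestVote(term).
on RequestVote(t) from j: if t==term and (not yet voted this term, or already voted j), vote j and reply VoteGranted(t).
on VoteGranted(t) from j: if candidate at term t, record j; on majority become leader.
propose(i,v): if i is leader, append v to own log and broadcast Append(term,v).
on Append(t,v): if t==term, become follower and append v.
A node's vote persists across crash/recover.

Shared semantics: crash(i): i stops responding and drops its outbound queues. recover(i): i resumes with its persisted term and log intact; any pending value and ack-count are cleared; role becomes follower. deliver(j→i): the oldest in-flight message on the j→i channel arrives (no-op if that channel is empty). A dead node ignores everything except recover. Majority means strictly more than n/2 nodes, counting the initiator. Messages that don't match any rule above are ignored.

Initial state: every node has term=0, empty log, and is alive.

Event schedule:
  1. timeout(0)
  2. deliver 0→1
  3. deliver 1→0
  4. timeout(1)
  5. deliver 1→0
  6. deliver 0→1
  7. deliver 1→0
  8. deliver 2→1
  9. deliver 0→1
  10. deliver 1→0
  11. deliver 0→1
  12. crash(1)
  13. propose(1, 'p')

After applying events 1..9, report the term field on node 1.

2

[1] timeout(0) → N0(cand t1 [-])
[2] deliver 0→1 → N1(foll t1 [-])
[3] deliver 1→0 → N0(lead t1 [-])
[4] timeout(1) → N1(cand t2 [-])
[5] deliver 1→0 → N0(foll t2 [-])
[6] deliver 0→1 → N1(lead t2 [-])
[7] deliver 1→0 → ∅
[8] deliver 2→1 → ∅
[9] deliver 0→1 → ∅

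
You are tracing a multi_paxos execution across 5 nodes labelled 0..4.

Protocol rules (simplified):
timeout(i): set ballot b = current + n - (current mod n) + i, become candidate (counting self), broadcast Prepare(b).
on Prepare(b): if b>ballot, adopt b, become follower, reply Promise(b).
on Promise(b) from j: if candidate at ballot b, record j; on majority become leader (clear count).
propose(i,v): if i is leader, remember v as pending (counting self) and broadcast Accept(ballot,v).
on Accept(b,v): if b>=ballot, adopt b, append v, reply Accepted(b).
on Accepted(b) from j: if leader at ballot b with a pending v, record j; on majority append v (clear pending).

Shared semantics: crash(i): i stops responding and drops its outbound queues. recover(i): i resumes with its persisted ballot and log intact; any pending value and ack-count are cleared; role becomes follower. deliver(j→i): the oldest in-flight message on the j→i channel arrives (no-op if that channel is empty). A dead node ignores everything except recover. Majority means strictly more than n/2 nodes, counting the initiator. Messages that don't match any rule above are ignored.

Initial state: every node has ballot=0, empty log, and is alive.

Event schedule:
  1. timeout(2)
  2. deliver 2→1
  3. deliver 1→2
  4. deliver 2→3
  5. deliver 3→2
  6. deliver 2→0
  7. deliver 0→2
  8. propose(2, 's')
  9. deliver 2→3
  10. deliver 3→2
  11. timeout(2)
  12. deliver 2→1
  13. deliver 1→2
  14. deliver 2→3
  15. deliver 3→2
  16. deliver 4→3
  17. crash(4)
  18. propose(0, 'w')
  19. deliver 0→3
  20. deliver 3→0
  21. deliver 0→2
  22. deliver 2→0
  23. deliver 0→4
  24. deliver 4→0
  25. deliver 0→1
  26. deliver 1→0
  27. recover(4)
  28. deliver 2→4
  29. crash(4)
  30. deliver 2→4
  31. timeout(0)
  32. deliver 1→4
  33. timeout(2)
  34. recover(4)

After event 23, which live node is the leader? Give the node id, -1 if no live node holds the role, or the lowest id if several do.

step 1 timeout(2): 2={cand,b=7,log=-}
step 2 deliver 2→1: 1={foll,b=7,log=-}
step 3 deliver 1→2: —
step 4 deliver 2→3: 3={foll,b=7,log=-}
step 5 deliver 3→2: 2={lead,b=7,log=-}
step 6 deliver 2→0: 0={foll,b=7,log=-}
step 7 deliver 0→2: —
step 8 propose(2,'s'): —
step 9 deliver 2→3: 3={foll,b=7,log=s}
step 10 deliver 3→2: —
step 11 timeout(2): 2={cand,b=12,log=-}
step 12 deliver 2→1: 1={foll,b=7,log=s}
step 13 deliver 1→2: —
step 14 deliver 2→3: 3={foll,b=12,log=s}
step 15 deliver 3→2: —
step 16 deliver 4→3: —
step 17 crash(4): 4={✗foll,b=0,log=-}
step 18 propose(0,'w'): —
step 19 deliver 0→3: —
step 20 deliver 3→0: —
step 21 deliver 0→2: —
step 22 deliver 2→0: 0={foll,b=7,log=s}
step 23 deliver 0→4: —

-1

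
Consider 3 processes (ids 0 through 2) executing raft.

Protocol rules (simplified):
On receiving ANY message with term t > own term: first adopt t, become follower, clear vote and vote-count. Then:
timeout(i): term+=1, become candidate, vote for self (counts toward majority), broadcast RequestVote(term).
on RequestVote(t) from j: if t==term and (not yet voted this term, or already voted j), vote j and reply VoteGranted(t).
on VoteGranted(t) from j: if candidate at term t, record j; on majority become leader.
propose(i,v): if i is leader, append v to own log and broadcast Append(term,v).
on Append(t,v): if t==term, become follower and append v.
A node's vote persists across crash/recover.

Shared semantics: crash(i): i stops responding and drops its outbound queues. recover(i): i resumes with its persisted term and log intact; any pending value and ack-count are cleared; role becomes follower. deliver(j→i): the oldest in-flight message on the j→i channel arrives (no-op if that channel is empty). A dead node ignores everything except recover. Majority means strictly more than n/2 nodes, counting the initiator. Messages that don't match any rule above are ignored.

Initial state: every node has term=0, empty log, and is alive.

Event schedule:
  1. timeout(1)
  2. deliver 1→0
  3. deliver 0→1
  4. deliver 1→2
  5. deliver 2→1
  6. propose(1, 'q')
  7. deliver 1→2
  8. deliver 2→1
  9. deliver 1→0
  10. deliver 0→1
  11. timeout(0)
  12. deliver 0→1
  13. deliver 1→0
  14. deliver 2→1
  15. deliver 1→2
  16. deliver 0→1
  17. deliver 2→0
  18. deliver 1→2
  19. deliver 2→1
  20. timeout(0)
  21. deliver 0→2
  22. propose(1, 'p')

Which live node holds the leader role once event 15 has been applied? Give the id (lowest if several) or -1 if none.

after 1 — timeout(1): n1:cand/t1/[-]
after 2 — deliver 1→0: n0:foll/t1/[-]
after 3 — deliver 0→1: n1:lead/t1/[-]
after 4 — deliver 1→2: n2:foll/t1/[-]
after 5 — deliver 2→1: ·
after 6 — propose(1,'q'): n1:lead/t1/[q]
after 7 — deliver 1→2: n2:foll/t1/[q]
after 8 — deliver 2→1: ·
after 9 — deliver 1→0: n0:foll/t1/[q]
after 10 — deliver 0→1: ·
after 11 — timeout(0): n0:cand/t2/[q]
after 12 — deliver 0→1: n1:foll/t2/[q]
after 13 — deliver 1→0: n0:lead/t2/[q]
after 14 — deliver 2→1: ·
after 15 — deliver 1→2: ·

0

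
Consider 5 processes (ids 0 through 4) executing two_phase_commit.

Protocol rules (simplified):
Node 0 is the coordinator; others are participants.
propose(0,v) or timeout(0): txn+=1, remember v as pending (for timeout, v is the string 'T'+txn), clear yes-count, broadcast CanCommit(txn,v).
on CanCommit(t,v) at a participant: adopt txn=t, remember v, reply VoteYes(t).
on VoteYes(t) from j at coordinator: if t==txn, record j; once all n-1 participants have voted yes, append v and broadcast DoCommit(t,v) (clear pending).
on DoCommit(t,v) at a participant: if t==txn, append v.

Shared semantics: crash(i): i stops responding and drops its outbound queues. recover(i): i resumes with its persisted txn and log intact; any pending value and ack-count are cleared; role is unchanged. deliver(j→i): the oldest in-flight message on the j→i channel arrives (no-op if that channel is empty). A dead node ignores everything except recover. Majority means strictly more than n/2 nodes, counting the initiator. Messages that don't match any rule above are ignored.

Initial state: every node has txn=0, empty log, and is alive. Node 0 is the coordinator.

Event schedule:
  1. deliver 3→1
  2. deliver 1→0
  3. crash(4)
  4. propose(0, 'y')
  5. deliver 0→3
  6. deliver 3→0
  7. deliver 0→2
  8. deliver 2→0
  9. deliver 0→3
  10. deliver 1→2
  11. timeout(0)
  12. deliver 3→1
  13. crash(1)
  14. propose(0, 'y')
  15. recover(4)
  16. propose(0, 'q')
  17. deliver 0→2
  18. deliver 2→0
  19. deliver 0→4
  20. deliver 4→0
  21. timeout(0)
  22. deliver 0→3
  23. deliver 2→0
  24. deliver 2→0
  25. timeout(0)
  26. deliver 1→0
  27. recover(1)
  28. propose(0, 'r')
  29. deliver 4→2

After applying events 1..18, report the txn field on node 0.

4

[1] deliver 3→1 → ∅
[2] deliver 1→0 → ∅
[3] crash(4) → N4(✗part t0 [-])
[4] propose(0,'y') → N0(coor t1 [-])
[5] deliver 0→3 → N3(part t1 [-])
[6] deliver 3→0 → ∅
[7] deliver 0→2 → N2(part t1 [-])
[8] deliver 2→0 → ∅
[9] deliver 0→3 → ∅
[10] deliver 1→2 → ∅
[11] timeout(0) → N0(coor t2 [-])
[12] deliver 3→1 → ∅
[13] crash(1) → N1(✗part t0 [-])
[14] propose(0,'y') → N0(coor t3 [-])
[15] recover(4) → N4(part t0 [-])
[16] propose(0,'q') → N0(coor t4 [-])
[17] deliver 0→2 → N2(part t2 [-])
[18] deliver 2→0 → ∅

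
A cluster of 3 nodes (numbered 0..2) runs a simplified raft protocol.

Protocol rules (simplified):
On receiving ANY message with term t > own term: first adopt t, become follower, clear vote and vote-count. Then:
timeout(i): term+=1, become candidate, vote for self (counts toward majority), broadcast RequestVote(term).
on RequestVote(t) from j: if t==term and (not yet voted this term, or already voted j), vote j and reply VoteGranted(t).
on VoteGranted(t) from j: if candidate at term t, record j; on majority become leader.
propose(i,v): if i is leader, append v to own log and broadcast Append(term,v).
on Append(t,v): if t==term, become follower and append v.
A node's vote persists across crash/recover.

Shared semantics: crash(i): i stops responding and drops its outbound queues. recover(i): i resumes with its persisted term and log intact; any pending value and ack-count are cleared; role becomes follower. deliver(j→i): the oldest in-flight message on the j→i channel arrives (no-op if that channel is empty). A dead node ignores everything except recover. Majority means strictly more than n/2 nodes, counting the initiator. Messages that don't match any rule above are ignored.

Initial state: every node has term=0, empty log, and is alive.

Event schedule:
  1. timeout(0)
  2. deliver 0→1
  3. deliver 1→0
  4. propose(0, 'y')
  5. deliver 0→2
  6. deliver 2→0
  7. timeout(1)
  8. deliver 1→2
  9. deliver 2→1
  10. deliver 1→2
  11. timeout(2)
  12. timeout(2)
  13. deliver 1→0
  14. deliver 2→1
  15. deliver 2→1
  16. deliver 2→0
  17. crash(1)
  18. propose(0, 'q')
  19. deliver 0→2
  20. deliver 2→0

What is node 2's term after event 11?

1. timeout(0):  <0:cand t1 ->
2. deliver 0→1:  <1:foll t1 ->
3. deliver 1→0:  <0:lead t1 ->
4. propose(0,'y'):  <0:lead t1 y>
5. deliver 0→2:  <2:foll t1 ->
6. deliver 2→0:  nop
7. timeout(1):  <1:cand t2 ->
8. deliver 1→2:  <2:foll t2 ->
9. deliver 2→1:  <1:lead t2 ->
10. deliver 1→2:  nop
11. timeout(2):  <2:cand t3 ->

3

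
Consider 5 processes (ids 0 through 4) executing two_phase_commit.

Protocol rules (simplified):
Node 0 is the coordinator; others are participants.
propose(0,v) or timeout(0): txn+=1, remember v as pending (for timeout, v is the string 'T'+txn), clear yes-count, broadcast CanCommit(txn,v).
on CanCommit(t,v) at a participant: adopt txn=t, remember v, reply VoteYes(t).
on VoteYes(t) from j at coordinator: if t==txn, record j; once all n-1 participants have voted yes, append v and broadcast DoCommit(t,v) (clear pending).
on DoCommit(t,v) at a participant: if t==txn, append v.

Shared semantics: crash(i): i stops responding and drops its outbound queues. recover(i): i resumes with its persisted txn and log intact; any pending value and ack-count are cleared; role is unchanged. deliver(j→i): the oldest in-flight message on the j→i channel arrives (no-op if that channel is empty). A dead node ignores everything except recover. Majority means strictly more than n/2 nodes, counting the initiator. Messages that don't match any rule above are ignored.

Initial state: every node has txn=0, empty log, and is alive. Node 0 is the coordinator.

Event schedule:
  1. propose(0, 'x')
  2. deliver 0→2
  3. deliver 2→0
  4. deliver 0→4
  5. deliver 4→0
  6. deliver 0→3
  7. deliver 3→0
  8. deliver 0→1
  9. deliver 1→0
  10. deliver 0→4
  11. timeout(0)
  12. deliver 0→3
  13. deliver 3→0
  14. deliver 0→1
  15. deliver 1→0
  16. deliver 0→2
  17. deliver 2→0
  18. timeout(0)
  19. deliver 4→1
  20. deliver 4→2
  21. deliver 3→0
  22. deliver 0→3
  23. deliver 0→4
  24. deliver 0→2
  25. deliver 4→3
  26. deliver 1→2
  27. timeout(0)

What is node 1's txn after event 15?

1

1. propose(0,'x'):  <0:coor t1 ->
2. deliver 0→2:  <2:part t1 ->
3. deliver 2→0:  nop
4. deliver 0→4:  <4:part t1 ->
5. deliver 4→0:  nop
6. deliver 0→3:  <3:part t1 ->
7. deliver 3→0:  nop
8. deliver 0→1:  <1:part t1 ->
9. deliver 1→0:  <0:coor t1 x>
10. deliver 0→4:  <4:part t1 x>
11. timeout(0):  <0:coor t2 x>
12. deliver 0→3:  <3:part t1 x>
13. deliver 3→0:  nop
14. deliver 0→1:  <1:part t1 x>
15. deliver 1→0:  nop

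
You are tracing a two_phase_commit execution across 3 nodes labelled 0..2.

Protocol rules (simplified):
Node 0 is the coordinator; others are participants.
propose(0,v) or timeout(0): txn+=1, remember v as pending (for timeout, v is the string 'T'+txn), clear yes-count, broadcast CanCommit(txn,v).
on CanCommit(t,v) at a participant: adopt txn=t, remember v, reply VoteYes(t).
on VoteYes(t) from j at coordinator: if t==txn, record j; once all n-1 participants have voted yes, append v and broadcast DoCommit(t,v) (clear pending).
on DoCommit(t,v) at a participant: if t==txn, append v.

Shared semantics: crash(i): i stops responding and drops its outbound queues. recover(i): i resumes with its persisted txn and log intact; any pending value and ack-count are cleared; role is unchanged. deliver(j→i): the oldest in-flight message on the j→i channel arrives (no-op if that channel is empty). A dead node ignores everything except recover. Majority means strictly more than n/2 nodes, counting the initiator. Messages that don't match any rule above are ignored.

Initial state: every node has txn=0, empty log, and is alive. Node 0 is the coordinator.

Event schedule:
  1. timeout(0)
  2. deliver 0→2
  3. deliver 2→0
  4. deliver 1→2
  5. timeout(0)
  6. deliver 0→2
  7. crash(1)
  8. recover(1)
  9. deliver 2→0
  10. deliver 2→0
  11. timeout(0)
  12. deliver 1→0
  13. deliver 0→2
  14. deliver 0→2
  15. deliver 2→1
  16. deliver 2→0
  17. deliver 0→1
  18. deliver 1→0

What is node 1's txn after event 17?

[1] timeout(0) → N0(coor t1 [-])
[2] deliver 0→2 → N2(part t1 [-])
[3] deliver 2→0 → ∅
[4] deliver 1→2 → ∅
[5] timeout(0) → N0(coor t2 [-])
[6] deliver 0→2 → N2(part t2 [-])
[7] crash(1) → N1(✗part t0 [-])
[8] recover(1) → N1(part t0 [-])
[9] deliver 2→0 → ∅
[10] deliver 2→0 → ∅
[11] timeout(0) → N0(coor t3 [-])
[12] deliver 1→0 → ∅
[13] deliver 0→2 → N2(part t3 [-])
[14] deliver 0→2 → ∅
[15] deliver 2→1 → ∅
[16] deliver 2→0 → ∅
[17] deliver 0→1 → N1(part t1 [-])

1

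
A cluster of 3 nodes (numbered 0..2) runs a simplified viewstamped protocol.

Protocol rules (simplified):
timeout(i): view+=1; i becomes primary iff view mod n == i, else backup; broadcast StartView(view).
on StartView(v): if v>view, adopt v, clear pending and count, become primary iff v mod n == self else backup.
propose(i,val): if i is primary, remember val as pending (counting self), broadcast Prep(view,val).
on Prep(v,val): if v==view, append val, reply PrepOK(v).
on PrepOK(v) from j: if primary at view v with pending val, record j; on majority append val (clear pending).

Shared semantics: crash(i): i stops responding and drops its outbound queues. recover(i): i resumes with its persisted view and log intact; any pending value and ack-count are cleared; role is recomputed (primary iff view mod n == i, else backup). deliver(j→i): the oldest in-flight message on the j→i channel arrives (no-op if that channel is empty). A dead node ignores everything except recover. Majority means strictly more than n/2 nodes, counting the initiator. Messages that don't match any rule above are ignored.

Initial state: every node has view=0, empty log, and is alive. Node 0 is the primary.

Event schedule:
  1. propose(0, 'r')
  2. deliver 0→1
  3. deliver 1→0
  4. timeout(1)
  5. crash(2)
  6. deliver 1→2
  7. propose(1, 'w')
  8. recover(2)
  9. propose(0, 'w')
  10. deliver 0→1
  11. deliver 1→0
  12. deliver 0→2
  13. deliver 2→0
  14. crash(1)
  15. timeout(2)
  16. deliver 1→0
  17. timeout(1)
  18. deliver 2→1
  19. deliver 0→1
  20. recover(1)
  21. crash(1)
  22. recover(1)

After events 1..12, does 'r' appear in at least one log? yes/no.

e1 propose(0,'r'): ·
e2 deliver 0→1: 1[back,v=0,r]
e3 deliver 1→0: 0[prim,v=0,r]
e4 timeout(1): 1[prim,v=1,r]
e5 crash(2): 2[✗back,v=0,-]
e6 deliver 1→2: ·
e7 propose(1,'w'): ·
e8 recover(2): 2[back,v=0,-]
e9 propose(0,'w'): ·
e10 deliver 0→1: ·
e11 deliver 1→0: 0[back,v=1,r]
e12 deliver 0→2: 2[back,v=0,r]

yes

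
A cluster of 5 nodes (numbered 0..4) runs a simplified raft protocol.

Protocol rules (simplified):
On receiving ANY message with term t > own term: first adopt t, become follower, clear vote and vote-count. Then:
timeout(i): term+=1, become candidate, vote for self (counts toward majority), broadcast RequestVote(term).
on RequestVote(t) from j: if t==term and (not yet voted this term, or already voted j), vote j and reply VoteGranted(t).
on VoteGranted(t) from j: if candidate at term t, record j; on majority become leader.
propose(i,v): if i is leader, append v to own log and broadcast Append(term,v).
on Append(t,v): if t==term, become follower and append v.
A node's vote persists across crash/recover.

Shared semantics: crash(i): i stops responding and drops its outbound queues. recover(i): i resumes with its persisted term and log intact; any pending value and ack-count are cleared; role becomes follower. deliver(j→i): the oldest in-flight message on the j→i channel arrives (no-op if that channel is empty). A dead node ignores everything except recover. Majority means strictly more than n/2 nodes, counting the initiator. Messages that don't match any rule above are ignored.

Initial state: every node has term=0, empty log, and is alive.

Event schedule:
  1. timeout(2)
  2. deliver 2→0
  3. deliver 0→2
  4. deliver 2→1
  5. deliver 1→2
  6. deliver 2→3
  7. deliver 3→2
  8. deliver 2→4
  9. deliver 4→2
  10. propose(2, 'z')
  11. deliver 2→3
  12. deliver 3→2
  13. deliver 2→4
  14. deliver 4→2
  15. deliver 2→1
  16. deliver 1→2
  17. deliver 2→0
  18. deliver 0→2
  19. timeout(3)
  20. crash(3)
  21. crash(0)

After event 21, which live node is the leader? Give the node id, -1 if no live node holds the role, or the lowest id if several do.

e1 timeout(2): 2[cand,t=1,-]
e2 deliver 2→0: 0[foll,t=1,-]
e3 deliver 0→2: ·
e4 deliver 2→1: 1[foll,t=1,-]
e5 deliver 1→2: 2[lead,t=1,-]
e6 deliver 2→3: 3[foll,t=1,-]
e7 deliver 3→2: ·
e8 deliver 2→4: 4[foll,t=1,-]
e9 deliver 4→2: ·
e10 propose(2,'z'): 2[lead,t=1,z]
e11 deliver 2→3: 3[foll,t=1,z]
e12 deliver 3→2: ·
e13 deliver 2→4: 4[foll,t=1,z]
e14 deliver 4→2: ·
e15 deliver 2→1: 1[foll,t=1,z]
e16 deliver 1→2: ·
e17 deliver 2→0: 0[foll,t=1,z]
e18 deliver 0→2: ·
e19 timeout(3): 3[cand,t=2,z]
e20 crash(3): 3[✗cand,t=2,z]
e21 crash(0): 0[✗foll,t=1,z]

2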